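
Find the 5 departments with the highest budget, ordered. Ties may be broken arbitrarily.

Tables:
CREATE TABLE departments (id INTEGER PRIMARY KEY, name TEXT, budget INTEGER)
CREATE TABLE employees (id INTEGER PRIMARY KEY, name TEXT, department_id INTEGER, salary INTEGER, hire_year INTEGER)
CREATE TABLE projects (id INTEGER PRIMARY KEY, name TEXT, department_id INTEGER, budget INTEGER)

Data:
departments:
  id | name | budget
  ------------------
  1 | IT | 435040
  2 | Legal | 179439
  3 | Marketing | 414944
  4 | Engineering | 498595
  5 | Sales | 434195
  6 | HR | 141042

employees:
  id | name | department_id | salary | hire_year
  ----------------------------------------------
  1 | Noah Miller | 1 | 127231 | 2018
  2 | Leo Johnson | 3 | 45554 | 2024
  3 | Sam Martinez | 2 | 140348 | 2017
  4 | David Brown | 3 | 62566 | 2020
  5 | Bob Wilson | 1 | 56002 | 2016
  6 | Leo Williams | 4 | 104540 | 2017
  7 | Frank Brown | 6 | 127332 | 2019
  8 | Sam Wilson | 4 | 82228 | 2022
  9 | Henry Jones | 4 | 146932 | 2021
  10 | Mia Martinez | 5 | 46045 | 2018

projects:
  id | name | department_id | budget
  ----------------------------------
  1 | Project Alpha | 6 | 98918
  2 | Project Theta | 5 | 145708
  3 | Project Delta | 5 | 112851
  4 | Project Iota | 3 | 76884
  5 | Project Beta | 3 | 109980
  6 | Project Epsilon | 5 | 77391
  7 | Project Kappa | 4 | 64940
SELECT name, budget FROM departments ORDER BY budget DESC LIMIT 5

Execution result:
name | budget
Engineering | 498595
IT | 435040
Sales | 434195
Marketing | 414944
Legal | 179439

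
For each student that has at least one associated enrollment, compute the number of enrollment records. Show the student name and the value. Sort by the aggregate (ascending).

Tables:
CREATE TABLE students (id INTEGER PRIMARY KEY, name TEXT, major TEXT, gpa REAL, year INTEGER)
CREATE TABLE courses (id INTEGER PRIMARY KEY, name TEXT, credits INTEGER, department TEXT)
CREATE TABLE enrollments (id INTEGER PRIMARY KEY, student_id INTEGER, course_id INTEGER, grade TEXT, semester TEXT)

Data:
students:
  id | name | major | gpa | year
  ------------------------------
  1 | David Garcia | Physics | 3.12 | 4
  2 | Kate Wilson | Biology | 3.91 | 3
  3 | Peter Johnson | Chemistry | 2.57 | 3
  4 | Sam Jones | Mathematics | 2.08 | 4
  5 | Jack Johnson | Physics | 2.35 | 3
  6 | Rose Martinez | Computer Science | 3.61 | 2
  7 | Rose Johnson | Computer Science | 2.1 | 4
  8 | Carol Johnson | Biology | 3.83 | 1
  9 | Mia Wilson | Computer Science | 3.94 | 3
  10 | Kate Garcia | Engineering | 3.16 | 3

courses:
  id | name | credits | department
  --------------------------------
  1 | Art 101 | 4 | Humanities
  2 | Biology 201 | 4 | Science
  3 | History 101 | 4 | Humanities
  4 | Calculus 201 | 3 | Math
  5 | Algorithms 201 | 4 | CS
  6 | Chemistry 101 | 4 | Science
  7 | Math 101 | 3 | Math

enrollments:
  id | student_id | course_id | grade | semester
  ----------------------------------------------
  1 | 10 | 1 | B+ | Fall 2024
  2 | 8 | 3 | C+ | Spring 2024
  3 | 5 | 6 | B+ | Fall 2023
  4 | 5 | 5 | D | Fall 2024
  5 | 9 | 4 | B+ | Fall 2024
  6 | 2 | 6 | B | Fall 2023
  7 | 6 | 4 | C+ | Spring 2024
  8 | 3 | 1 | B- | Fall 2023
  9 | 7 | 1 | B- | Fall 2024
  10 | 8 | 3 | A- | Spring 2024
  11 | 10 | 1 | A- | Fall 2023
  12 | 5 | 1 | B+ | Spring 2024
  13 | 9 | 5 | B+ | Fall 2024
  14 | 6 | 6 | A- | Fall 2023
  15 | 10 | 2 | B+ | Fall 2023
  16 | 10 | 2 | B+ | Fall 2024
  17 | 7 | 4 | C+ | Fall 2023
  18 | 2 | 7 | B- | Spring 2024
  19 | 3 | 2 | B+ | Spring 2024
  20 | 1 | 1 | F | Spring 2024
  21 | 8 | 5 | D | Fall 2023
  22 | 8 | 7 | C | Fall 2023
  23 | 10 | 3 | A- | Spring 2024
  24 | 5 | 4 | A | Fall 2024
SELECT p.name, COUNT(*) AS n FROM enrollments c JOIN students p ON c.student_id = p.id GROUP BY p.id, p.name ORDER BY n ASC

Execution result:
name | n
David Garcia | 1
Kate Wilson | 2
Peter Johnson | 2
Rose Martinez | 2
Rose Johnson | 2
Mia Wilson | 2
Jack Johnson | 4
Carol Johnson | 4
Kate Garcia | 5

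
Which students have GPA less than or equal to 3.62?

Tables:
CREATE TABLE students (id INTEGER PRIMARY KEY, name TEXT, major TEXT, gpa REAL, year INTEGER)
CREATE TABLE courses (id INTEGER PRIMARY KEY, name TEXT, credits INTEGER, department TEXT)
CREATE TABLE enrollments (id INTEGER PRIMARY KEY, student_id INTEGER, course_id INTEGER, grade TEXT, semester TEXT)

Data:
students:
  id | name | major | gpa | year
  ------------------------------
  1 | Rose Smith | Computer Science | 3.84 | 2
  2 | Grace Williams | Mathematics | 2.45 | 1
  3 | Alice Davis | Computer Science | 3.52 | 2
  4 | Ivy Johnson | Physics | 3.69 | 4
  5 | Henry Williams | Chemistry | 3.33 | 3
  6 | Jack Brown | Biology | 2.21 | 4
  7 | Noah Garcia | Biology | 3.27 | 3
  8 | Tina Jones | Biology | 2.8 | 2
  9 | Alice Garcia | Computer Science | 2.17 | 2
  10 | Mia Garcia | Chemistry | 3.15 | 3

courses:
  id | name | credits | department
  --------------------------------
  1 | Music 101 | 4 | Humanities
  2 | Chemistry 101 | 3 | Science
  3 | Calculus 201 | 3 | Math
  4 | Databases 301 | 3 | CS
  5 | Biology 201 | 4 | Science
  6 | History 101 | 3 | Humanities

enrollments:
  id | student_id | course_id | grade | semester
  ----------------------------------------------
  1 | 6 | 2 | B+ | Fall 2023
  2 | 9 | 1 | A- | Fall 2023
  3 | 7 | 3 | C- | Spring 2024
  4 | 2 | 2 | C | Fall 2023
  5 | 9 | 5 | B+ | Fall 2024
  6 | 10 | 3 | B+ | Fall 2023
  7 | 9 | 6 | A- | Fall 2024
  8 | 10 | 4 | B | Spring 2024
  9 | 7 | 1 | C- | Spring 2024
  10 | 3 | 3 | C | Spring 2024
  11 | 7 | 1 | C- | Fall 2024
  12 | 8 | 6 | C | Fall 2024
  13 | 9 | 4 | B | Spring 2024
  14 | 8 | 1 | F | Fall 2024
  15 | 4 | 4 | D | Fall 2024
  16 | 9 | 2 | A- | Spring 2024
SELECT name, gpa FROM students WHERE gpa <= 3.62

Execution result:
name | gpa
Grace Williams | 2.45
Alice Davis | 3.52
Henry Williams | 3.33
Jack Brown | 2.21
Noah Garcia | 3.27
Tina Jones | 2.80
Alice Garcia | 2.17
Mia Garcia | 3.15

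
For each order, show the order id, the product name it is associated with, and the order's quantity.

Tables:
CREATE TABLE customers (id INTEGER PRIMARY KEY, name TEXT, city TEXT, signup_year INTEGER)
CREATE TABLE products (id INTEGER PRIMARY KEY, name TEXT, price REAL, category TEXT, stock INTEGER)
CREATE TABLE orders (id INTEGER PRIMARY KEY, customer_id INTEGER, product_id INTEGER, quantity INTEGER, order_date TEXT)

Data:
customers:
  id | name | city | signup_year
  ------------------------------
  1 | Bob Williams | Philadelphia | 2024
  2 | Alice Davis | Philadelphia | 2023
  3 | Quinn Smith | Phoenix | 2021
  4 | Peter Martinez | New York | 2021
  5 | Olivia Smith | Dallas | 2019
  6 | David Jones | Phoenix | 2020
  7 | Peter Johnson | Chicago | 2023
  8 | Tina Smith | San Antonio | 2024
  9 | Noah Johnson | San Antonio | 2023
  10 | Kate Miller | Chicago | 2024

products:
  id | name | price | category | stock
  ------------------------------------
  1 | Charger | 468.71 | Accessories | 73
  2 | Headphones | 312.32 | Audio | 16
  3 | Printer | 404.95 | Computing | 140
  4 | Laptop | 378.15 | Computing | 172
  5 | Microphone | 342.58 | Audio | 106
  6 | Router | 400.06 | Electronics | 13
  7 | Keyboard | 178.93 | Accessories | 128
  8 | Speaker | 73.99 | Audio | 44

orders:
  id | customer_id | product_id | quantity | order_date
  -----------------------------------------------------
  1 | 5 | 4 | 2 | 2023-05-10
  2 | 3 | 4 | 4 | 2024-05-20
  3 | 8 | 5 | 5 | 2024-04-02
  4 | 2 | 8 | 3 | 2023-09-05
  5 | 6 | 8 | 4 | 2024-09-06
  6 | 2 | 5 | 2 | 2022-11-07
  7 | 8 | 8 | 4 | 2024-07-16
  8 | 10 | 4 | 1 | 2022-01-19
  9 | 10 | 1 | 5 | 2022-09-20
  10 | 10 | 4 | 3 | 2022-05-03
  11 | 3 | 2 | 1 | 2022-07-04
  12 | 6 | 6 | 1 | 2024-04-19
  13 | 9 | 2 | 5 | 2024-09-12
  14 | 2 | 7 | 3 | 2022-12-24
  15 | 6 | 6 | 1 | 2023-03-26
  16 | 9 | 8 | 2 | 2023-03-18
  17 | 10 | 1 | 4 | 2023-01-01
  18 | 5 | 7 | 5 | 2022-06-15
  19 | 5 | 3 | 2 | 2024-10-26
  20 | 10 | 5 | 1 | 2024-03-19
SELECT c.id, p.name AS product, c.quantity FROM orders c JOIN products p ON c.product_id = p.id

Execution result:
id | product | quantity
1 | Laptop | 2
2 | Laptop | 4
3 | Microphone | 5
4 | Speaker | 3
5 | Speaker | 4
6 | Microphone | 2
7 | Speaker | 4
8 | Laptop | 1
9 | Charger | 5
10 | Laptop | 3
11 | Headphones | 1
12 | Router | 1
13 | Headphones | 5
14 | Keyboard | 3
15 | Router | 1
16 | Speaker | 2
17 | Charger | 4
18 | Keyboard | 5
19 | Printer | 2
20 | Microphone | 1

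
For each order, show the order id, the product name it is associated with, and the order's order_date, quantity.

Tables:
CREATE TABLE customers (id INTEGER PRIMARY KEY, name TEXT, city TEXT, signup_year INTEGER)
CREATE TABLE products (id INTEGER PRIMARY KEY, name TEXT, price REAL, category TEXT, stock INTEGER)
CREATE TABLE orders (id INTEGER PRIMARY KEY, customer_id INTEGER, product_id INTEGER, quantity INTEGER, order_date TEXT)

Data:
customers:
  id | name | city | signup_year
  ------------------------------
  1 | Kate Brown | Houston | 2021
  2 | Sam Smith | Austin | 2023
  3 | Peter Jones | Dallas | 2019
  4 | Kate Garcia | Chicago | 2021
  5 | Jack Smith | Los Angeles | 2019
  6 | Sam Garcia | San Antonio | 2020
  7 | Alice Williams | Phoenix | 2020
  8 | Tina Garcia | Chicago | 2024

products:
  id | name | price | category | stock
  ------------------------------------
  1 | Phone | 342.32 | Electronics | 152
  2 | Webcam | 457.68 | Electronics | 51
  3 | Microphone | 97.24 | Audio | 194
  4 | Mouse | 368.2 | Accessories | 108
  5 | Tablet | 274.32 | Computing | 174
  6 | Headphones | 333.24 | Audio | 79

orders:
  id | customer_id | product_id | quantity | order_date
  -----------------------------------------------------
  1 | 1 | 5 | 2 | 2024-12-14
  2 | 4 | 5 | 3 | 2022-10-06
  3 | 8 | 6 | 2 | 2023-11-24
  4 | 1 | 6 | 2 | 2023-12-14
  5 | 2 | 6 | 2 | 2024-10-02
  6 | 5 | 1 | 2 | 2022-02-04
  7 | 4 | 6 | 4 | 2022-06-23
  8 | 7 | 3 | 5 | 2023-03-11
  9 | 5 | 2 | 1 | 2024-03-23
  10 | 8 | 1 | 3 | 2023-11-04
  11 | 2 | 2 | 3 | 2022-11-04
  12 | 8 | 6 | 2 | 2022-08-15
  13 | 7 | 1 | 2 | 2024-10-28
SELECT c.id, p.name AS product, c.order_date, c.quantity FROM orders c JOIN products p ON c.product_id = p.id

Execution result:
id | product | order_date | quantity
1 | Tablet | 2024-12-14 | 2
2 | Tablet | 2022-10-06 | 3
3 | Headphones | 2023-11-24 | 2
4 | Headphones | 2023-12-14 | 2
5 | Headphones | 2024-10-02 | 2
6 | Phone | 2022-02-04 | 2
7 | Headphones | 2022-06-23 | 4
8 | Microphone | 2023-03-11 | 5
9 | Webcam | 2024-03-23 | 1
10 | Phone | 2023-11-04 | 3
11 | Webcam | 2022-11-04 | 3
12 | Headphones | 2022-08-15 | 2
13 | Phone | 2024-10-28 | 2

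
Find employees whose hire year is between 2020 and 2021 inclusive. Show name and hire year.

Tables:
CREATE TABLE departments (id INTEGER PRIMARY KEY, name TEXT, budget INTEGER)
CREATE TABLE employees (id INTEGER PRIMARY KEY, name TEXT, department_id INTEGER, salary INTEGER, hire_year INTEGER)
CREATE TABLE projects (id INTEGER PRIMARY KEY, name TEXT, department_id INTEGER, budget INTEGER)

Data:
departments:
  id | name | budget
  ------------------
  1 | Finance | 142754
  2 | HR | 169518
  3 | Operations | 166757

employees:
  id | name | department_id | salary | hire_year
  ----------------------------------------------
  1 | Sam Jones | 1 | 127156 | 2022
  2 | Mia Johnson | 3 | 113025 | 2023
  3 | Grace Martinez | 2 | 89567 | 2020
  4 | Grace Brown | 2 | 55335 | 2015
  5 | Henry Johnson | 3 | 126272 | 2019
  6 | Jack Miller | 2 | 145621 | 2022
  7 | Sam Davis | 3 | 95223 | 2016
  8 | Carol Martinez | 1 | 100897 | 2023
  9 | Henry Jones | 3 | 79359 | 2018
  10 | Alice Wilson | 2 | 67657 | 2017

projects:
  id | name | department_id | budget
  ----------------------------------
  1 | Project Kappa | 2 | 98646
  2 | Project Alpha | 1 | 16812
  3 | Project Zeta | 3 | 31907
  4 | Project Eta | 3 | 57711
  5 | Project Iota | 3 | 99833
SELECT name, hire_year FROM employees WHERE hire_year BETWEEN 2020 AND 2021

Execution result:
name | hire_year
Grace Martinez | 2020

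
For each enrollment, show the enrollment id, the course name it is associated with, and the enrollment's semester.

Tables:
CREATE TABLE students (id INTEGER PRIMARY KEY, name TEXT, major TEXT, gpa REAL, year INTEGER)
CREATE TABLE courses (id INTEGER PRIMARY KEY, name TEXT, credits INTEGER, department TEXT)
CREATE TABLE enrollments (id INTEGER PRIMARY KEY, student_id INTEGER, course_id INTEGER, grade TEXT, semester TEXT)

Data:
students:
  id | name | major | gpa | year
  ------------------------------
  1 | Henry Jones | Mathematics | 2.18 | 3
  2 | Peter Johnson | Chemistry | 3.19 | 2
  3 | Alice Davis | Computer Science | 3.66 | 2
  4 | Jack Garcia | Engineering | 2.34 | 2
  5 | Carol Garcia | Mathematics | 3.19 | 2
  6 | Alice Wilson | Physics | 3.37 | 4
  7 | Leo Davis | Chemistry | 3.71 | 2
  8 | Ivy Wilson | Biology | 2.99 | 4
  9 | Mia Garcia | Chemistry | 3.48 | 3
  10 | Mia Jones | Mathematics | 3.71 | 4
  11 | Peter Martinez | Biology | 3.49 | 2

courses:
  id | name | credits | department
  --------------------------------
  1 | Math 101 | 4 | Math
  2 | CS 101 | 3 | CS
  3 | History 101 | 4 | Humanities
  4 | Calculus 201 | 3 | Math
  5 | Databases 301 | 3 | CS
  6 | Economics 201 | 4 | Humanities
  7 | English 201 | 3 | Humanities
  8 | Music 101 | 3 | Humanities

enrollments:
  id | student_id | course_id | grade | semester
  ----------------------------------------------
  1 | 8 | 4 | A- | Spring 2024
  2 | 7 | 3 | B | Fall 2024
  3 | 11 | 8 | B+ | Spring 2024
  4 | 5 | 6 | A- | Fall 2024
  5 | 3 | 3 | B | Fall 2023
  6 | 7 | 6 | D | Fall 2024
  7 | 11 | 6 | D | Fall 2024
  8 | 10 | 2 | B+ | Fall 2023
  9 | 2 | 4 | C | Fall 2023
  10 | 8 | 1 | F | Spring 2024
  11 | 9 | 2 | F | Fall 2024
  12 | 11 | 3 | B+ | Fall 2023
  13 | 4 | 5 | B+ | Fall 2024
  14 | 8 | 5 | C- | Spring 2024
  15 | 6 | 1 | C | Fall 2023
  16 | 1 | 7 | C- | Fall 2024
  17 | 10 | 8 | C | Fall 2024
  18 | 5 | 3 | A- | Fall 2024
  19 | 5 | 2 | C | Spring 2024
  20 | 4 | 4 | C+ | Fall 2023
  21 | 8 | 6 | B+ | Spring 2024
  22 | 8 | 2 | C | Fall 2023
SELECT c.id, p.name AS course, c.semester FROM enrollments c JOIN courses p ON c.course_id = p.id

Execution result:
id | course | semester
1 | Calculus 201 | Spring 2024
2 | History 101 | Fall 2024
3 | Music 101 | Spring 2024
4 | Economics 201 | Fall 2024
5 | History 101 | Fall 2023
6 | Economics 201 | Fall 2024
7 | Economics 201 | Fall 2024
8 | CS 101 | Fall 2023
9 | Calculus 201 | Fall 2023
10 | Math 101 | Spring 2024
11 | CS 101 | Fall 2024
12 | History 101 | Fall 2023
13 | Databases 301 | Fall 2024
14 | Databases 301 | Spring 2024
15 | Math 101 | Fall 2023
16 | English 201 | Fall 2024
17 | Music 101 | Fall 2024
18 | History 101 | Fall 2024
19 | CS 101 | Spring 2024
20 | Calculus 201 | Fall 2023
21 | Economics 201 | Spring 2024
22 | CS 101 | Fall 2023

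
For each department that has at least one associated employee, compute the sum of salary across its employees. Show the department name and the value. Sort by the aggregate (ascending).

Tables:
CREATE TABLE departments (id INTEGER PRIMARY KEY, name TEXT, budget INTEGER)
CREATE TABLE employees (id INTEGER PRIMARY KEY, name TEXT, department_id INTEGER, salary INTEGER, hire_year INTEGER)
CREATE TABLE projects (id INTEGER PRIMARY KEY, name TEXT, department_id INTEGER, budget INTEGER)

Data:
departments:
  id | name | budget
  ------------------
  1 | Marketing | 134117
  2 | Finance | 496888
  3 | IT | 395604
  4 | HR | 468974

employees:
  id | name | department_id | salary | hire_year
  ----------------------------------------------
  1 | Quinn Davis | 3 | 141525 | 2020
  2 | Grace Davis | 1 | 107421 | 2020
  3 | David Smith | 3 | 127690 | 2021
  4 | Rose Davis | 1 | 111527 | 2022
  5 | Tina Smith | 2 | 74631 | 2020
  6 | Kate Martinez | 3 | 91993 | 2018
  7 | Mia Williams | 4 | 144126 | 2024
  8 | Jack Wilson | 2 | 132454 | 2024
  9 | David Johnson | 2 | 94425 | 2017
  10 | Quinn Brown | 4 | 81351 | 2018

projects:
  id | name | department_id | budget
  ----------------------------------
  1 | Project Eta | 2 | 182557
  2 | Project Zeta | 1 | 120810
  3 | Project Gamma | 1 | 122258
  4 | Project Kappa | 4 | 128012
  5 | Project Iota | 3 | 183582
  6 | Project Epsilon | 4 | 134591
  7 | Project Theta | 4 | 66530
SELECT p.name, SUM(c.salary) AS sum_salary FROM employees c JOIN departments p ON c.department_id = p.id GROUP BY p.id, p.name ORDER BY sum_salary ASC

Execution result:
name | sum_salary
Marketing | 218948
HR | 225477
Finance | 301510
IT | 361208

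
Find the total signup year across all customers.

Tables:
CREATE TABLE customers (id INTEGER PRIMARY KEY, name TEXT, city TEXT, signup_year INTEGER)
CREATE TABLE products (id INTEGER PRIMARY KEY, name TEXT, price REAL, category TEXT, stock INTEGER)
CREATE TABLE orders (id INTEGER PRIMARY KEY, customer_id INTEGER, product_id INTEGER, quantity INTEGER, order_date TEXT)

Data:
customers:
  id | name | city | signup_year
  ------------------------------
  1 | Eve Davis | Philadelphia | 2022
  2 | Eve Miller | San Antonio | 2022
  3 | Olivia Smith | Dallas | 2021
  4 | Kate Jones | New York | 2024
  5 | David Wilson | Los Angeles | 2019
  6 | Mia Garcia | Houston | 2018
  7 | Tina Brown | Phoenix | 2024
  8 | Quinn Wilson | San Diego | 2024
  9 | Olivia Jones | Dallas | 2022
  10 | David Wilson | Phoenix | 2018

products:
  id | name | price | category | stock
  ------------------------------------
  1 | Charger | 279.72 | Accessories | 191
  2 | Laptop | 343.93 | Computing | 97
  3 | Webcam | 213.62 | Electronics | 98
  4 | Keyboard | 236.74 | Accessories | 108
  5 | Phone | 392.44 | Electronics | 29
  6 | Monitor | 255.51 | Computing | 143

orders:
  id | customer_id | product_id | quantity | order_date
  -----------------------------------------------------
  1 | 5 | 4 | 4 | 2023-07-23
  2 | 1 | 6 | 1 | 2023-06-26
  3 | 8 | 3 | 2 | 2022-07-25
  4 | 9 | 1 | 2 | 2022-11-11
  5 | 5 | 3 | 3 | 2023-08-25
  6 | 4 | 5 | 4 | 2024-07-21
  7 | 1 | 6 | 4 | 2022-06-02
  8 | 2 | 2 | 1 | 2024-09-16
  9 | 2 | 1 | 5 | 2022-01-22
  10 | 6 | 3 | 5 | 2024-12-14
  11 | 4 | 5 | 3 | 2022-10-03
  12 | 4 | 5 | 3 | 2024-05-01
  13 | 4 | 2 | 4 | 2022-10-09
SELECT SUM(signup_year) FROM customers

Execution result:
20214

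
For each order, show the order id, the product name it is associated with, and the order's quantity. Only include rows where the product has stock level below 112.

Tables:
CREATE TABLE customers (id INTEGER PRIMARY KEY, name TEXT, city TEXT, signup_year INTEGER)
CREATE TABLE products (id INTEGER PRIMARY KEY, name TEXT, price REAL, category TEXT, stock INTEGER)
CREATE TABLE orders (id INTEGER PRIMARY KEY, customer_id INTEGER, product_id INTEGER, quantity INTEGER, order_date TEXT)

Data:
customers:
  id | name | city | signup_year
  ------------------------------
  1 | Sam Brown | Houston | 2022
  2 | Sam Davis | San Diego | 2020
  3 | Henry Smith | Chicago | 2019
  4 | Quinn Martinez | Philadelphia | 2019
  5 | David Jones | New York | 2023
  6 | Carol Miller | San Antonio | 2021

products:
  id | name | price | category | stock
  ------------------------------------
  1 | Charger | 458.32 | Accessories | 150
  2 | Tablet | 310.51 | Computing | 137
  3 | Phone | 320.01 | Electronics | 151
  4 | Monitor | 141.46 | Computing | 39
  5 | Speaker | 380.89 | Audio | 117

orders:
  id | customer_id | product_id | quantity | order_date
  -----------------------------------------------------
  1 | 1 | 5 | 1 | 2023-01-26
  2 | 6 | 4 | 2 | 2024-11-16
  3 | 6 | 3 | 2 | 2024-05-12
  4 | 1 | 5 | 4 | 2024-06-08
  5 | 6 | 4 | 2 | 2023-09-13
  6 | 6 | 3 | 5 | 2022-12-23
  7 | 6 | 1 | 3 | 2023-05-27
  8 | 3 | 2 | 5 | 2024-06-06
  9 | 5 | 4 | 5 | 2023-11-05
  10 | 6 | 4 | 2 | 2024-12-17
SELECT c.id, p.name AS product, c.quantity FROM orders c JOIN products p ON c.product_id = p.id WHERE p.stock < 112

Execution result:
id | product | quantity
2 | Monitor | 2
5 | Monitor | 2
9 | Monitor | 5
10 | Monitor | 2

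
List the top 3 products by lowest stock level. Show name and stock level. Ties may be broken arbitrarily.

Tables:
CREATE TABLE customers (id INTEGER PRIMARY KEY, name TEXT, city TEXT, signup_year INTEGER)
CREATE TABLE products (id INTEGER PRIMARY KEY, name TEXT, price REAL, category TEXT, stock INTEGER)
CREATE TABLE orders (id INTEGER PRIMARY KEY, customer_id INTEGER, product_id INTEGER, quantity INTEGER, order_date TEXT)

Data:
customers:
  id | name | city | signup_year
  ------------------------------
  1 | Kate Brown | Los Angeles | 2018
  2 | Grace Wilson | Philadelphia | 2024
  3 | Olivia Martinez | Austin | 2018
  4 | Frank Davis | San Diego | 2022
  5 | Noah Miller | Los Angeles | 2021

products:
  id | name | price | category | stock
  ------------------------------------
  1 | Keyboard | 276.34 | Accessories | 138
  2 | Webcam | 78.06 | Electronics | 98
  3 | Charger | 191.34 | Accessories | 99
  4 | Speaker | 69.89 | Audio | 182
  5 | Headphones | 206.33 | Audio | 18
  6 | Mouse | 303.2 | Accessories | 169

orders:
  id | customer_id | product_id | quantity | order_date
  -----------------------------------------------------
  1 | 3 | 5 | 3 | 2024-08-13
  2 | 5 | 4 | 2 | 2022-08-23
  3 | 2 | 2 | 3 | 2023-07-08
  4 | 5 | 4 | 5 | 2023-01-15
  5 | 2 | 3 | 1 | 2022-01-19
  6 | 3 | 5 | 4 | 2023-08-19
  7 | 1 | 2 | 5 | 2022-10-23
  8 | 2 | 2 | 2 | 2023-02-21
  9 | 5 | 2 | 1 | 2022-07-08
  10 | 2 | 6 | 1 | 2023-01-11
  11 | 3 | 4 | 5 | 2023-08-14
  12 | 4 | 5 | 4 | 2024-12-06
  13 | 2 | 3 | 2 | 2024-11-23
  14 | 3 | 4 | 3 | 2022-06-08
SELECT name, stock FROM products ORDER BY stock ASC LIMIT 3

Execution result:
name | stock
Headphones | 18
Webcam | 98
Charger | 99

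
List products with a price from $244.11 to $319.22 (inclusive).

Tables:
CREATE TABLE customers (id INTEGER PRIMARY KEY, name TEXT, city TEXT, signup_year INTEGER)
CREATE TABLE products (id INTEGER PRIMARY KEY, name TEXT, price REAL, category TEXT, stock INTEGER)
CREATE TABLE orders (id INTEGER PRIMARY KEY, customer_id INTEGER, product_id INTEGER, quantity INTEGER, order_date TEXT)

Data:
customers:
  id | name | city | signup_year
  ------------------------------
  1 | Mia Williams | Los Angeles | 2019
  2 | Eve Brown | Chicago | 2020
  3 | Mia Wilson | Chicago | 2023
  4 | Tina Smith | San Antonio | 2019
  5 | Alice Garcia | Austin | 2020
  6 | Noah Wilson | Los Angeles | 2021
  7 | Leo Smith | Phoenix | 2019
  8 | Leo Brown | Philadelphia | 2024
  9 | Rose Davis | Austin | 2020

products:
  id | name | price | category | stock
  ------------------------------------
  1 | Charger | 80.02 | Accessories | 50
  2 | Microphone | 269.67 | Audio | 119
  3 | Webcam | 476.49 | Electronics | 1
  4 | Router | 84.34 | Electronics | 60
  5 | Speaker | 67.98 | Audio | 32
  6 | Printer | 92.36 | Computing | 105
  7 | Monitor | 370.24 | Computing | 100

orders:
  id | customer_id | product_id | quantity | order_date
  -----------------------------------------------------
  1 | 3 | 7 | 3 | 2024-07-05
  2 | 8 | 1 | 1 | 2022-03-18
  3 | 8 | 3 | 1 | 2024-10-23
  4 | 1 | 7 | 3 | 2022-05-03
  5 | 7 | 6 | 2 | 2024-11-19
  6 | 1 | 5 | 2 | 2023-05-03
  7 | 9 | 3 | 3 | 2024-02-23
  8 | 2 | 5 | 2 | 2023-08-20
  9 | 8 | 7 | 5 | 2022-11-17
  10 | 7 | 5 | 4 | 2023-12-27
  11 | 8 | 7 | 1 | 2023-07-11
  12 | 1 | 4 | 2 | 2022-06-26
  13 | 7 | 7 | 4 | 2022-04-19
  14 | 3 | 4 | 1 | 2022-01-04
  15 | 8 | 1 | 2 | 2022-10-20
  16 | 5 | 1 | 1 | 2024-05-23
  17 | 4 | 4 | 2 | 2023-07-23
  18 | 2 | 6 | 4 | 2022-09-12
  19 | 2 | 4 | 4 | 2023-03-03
SELECT name, price FROM products WHERE price BETWEEN 244.11 AND 319.22

Execution result:
name | price
Microphone | 269.67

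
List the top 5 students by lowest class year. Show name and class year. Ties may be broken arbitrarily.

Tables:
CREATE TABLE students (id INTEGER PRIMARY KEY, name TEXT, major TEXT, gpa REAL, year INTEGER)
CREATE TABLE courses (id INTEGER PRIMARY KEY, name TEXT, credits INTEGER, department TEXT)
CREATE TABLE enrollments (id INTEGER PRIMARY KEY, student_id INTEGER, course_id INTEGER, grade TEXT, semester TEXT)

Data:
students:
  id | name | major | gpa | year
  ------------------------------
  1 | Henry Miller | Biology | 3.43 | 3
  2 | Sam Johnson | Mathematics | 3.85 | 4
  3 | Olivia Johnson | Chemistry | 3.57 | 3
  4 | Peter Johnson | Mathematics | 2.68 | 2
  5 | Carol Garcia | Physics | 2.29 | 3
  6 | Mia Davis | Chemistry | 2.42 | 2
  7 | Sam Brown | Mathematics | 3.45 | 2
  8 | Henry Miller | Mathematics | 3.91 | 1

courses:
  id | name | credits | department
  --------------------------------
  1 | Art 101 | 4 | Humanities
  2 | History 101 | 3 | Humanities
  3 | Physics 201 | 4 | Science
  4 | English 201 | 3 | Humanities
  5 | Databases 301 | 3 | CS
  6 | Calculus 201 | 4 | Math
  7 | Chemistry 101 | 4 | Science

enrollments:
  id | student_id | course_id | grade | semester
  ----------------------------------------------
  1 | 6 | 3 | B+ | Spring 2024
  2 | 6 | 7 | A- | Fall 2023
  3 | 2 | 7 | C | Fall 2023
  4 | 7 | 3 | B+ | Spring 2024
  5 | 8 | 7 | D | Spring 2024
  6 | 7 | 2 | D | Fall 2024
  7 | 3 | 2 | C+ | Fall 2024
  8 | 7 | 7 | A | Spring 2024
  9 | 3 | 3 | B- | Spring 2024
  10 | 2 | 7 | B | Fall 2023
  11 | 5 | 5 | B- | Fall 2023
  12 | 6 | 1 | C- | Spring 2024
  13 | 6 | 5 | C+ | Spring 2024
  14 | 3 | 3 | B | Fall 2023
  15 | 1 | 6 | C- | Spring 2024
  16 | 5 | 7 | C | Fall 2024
SELECT name, year FROM students ORDER BY year ASC LIMIT 5

Execution result:
name | year
Henry Miller | 1
Peter Johnson | 2
Mia Davis | 2
Sam Brown | 2
Henry Miller | 3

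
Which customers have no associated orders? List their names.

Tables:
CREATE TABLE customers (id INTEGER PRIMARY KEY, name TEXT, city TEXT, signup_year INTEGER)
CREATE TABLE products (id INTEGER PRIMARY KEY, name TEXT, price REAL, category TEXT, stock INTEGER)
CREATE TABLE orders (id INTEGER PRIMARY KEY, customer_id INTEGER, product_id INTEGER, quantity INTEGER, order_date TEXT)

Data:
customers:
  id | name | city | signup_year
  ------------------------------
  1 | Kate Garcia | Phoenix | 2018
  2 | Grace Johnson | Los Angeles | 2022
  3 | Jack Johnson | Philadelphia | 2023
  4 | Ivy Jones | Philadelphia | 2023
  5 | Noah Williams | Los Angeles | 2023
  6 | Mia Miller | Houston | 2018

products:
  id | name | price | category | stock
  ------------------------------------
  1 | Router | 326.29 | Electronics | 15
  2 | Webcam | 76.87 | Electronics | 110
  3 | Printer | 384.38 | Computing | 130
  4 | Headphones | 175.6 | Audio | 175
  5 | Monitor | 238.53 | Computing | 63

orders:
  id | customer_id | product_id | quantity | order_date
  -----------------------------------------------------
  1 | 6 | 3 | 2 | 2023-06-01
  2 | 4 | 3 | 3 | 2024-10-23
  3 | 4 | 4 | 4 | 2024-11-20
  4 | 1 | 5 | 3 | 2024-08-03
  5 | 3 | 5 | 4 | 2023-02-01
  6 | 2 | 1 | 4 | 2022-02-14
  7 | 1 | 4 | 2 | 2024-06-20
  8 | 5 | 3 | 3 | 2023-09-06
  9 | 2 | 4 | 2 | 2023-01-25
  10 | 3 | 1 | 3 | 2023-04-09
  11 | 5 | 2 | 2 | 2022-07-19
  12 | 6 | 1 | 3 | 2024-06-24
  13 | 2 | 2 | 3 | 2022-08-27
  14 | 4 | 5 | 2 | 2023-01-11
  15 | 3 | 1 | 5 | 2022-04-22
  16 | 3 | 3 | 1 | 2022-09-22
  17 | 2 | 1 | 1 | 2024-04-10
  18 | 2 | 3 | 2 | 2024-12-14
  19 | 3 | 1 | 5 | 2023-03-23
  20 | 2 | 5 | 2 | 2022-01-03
SELECT p.name FROM customers p LEFT JOIN orders c ON c.customer_id = p.id WHERE c.id IS NULL

Execution result:
(no rows)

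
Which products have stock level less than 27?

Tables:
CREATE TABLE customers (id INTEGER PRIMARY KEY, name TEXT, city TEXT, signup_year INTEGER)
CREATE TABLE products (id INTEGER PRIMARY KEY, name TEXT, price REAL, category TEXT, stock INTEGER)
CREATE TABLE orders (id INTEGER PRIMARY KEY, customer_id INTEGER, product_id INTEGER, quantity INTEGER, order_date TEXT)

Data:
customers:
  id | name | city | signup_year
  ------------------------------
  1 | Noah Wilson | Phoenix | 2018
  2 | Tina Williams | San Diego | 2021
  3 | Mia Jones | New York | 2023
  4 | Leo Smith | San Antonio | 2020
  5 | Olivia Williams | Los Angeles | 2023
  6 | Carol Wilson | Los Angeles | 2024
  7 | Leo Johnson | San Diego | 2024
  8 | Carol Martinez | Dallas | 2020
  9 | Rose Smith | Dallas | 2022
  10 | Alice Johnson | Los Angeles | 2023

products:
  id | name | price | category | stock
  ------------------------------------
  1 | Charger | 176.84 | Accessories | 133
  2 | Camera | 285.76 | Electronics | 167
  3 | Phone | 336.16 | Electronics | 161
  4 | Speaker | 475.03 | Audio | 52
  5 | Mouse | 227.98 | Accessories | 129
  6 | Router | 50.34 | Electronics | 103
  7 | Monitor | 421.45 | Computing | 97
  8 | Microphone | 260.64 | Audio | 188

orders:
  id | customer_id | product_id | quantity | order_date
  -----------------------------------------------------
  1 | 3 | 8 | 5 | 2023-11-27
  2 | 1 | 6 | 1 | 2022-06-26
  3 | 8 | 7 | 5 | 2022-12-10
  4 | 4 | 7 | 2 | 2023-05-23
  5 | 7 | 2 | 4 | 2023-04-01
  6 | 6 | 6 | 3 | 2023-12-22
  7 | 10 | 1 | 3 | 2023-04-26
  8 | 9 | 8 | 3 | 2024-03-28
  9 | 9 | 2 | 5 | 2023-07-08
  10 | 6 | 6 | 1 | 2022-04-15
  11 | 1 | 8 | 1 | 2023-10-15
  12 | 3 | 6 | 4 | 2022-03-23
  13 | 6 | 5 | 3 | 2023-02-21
SELECT name, stock FROM products WHERE stock < 27

Execution result:
(no rows)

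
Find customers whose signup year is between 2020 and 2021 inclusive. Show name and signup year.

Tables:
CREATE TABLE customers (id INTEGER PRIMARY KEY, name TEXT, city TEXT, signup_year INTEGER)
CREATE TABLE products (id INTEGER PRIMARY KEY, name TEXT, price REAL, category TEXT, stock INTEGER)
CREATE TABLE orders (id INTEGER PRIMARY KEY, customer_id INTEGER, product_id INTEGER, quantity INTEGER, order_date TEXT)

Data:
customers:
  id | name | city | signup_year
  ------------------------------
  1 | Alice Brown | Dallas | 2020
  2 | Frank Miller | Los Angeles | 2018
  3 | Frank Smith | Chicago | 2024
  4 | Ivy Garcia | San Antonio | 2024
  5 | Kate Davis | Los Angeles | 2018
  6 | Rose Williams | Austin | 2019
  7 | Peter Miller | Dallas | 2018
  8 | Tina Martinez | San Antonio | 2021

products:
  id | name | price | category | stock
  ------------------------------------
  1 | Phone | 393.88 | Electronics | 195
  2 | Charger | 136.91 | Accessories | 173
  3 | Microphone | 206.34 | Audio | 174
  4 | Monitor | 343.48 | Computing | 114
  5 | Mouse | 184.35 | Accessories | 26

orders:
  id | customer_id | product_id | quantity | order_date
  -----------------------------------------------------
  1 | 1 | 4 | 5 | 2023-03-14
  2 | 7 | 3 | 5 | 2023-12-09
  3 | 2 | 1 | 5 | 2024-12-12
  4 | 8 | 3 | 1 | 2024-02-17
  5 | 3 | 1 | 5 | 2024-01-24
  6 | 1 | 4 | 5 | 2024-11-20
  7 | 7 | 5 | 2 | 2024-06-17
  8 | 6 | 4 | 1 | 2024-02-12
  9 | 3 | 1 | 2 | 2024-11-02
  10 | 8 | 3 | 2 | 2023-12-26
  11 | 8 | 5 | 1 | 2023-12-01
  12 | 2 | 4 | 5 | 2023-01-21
SELECT name, signup_year FROM customers WHERE signup_year BETWEEN 2020 AND 2021

Execution result:
name | signup_year
Alice Brown | 2020
Tina Martinez | 2021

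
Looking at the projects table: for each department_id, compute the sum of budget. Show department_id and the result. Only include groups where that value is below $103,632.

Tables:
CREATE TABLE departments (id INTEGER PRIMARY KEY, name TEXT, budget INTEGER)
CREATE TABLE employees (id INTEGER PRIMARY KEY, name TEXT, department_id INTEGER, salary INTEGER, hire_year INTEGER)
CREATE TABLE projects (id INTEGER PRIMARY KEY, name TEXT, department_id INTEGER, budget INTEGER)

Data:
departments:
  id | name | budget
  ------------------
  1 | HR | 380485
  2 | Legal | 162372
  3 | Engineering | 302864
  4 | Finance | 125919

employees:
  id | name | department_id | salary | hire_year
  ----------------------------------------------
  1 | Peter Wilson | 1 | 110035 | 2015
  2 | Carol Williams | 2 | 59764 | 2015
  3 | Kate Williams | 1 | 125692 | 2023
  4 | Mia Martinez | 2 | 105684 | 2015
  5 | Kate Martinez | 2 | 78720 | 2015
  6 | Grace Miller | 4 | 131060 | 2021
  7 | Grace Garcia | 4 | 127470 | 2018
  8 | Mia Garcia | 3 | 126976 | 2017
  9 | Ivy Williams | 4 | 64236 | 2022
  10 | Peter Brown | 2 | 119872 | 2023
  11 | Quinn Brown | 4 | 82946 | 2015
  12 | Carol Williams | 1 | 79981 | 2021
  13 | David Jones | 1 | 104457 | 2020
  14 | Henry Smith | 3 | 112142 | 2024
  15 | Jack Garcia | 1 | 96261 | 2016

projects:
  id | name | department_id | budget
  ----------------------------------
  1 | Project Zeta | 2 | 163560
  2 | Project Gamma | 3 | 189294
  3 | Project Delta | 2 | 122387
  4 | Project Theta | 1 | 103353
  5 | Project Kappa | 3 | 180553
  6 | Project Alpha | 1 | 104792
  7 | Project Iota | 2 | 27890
SELECT department_id, SUM(budget) AS sum_budget FROM projects GROUP BY department_id HAVING SUM(budget) < 103632

Execution result:
(no rows)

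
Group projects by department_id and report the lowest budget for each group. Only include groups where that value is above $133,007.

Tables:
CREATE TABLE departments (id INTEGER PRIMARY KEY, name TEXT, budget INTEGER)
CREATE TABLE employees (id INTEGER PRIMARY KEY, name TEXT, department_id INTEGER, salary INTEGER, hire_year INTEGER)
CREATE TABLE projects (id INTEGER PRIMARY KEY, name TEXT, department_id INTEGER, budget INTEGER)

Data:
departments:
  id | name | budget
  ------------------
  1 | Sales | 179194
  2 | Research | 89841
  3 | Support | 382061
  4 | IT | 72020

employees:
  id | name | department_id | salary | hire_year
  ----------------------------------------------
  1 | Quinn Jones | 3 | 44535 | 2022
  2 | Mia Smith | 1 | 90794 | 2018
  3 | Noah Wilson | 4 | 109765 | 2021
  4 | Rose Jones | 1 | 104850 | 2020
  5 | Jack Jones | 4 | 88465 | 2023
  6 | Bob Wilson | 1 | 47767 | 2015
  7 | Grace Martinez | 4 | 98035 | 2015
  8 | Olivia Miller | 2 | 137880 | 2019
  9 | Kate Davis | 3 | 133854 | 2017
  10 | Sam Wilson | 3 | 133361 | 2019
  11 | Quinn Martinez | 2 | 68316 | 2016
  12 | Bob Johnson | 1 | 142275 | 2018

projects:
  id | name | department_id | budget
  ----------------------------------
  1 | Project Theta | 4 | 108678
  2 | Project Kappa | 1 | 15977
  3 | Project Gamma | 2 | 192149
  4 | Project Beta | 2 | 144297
SELECT department_id, MIN(budget) AS min_budget FROM projects GROUP BY department_id HAVING MIN(budget) > 133007

Execution result:
department_id | min_budget
2 | 144297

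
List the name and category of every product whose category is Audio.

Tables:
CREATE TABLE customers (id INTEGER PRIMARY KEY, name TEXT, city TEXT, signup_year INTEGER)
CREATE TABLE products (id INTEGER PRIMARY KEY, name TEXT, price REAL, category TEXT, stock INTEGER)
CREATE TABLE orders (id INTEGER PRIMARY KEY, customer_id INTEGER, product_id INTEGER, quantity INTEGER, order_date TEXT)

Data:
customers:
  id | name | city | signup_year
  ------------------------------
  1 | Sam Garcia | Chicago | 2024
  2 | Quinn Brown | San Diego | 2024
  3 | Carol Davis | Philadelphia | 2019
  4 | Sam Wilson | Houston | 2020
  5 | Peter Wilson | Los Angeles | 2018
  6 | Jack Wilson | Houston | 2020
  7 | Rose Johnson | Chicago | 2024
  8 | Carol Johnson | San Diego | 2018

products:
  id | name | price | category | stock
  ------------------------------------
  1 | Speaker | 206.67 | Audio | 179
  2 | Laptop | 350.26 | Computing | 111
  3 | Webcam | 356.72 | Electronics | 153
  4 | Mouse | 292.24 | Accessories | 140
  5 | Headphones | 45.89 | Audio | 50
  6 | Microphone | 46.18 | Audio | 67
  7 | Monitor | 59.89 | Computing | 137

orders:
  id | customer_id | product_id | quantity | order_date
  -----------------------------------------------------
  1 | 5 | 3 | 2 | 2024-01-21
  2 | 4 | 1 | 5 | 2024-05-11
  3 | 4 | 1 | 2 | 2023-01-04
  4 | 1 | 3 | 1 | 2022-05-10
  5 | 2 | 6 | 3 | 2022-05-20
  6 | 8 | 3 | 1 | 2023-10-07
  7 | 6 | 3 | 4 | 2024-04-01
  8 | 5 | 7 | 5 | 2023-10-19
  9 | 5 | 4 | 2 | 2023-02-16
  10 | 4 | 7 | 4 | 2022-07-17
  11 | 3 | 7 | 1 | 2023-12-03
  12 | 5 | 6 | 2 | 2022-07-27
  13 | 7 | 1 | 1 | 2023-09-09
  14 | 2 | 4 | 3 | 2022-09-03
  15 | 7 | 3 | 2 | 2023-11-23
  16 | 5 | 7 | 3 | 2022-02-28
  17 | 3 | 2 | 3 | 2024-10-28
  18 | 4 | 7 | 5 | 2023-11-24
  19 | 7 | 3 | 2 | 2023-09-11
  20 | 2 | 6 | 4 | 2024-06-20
SELECT name, category FROM products WHERE category = 'Audio'

Execution result:
name | category
Speaker | Audio
Headphones | Audio
Microphone | Audio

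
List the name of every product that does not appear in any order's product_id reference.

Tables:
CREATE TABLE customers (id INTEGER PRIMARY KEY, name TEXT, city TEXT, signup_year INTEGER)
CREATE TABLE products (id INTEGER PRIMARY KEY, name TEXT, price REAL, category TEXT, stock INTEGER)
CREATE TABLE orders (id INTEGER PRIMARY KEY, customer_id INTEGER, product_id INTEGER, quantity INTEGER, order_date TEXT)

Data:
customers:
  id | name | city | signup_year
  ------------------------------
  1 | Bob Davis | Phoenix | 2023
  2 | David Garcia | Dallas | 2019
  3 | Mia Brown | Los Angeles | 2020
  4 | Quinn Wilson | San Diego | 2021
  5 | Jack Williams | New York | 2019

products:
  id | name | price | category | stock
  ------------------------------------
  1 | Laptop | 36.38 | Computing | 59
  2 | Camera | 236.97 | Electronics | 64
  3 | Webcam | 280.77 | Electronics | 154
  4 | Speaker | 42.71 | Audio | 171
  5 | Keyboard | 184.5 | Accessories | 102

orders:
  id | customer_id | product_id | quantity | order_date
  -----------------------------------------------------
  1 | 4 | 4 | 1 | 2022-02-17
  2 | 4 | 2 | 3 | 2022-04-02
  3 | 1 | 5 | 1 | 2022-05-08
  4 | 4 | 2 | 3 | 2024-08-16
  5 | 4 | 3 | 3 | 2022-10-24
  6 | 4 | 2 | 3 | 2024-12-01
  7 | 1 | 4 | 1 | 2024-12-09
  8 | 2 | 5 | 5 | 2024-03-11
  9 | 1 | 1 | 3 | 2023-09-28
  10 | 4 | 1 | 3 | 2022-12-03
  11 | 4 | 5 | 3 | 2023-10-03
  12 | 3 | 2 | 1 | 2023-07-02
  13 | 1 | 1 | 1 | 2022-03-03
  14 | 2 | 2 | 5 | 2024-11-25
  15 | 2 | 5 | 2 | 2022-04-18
SELECT p.name FROM products p LEFT JOIN orders c ON c.product_id = p.id WHERE c.id IS NULL

Execution result:
(no rows)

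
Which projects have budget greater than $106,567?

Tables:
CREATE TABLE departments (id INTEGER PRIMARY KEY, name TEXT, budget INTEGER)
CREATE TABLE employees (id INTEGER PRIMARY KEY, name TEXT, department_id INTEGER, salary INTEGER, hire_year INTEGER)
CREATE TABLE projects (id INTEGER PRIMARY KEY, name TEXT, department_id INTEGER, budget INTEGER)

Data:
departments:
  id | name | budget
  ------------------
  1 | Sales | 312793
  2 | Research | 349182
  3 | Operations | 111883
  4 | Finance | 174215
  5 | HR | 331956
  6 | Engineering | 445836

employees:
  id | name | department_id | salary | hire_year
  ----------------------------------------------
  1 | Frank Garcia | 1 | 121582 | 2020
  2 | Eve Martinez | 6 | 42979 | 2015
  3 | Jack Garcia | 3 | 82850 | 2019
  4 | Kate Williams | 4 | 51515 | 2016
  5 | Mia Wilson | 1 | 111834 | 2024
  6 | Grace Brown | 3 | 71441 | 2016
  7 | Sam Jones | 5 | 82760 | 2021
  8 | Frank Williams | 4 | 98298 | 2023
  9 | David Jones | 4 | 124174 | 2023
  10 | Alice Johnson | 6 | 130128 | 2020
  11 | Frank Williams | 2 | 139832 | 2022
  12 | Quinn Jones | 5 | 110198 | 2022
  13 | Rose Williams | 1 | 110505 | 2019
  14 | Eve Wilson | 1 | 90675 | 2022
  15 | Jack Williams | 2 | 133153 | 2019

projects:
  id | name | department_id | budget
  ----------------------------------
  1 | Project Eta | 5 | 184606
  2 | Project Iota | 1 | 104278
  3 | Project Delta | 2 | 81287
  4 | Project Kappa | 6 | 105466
SELECT name, budget FROM projects WHERE budget > 106567

Execution result:
name | budget
Project Eta | 184606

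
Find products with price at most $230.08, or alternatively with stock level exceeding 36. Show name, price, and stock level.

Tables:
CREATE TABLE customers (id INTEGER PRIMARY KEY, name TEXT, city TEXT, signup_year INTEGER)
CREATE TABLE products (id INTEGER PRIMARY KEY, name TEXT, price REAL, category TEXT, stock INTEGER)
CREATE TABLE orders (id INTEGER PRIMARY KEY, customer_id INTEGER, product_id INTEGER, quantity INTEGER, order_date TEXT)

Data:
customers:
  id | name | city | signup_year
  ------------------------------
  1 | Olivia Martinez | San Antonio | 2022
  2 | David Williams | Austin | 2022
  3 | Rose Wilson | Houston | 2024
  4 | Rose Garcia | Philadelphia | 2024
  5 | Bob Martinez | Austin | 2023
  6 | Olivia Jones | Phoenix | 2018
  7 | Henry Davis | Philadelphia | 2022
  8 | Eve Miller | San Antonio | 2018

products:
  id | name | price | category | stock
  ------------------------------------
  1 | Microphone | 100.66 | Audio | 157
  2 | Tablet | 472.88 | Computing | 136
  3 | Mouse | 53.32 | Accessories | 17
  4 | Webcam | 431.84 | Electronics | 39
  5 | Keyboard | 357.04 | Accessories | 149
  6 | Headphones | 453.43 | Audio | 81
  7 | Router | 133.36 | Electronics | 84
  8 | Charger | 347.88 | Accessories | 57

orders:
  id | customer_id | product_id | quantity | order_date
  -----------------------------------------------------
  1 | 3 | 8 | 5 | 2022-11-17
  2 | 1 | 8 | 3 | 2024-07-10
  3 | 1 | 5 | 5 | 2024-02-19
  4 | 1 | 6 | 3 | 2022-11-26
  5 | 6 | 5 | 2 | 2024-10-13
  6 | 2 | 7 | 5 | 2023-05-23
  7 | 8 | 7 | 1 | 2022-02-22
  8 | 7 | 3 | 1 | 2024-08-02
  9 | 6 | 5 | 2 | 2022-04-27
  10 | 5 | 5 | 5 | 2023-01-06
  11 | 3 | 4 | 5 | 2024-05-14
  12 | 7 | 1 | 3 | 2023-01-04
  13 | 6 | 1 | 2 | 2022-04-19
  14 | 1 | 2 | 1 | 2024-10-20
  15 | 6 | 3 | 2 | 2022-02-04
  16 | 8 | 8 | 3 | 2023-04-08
SELECT name, price, stock FROM products WHERE price <= 230.08 OR stock > 36

Execution result:
name | price | stock
Microphone | 100.66 | 157
Tablet | 472.88 | 136
Mouse | 53.32 | 17
Webcam | 431.84 | 39
Keyboard | 357.04 | 149
Headphones | 453.43 | 81
Router | 133.36 | 84
Charger | 347.88 | 57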